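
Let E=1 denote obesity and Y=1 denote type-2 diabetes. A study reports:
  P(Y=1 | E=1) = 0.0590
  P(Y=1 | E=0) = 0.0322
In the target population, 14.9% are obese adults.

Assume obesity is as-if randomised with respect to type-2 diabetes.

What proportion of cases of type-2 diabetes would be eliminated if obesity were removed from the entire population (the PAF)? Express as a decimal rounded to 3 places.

Let p₁ = 0.059, p₀ = 0.0322.
Overall risk P(Y=1) = π·p₁ + (1−π)·p₀ = 0.149×0.059 + 0.851×0.0322 = 0.036193.
Under exogeneity, PAF = [P(Y=1) − p₀] / P(Y=1).
PAF = (0.036193 − 0.0322) / 0.036193 ≈ 0.1103

PAF ≈ 0.110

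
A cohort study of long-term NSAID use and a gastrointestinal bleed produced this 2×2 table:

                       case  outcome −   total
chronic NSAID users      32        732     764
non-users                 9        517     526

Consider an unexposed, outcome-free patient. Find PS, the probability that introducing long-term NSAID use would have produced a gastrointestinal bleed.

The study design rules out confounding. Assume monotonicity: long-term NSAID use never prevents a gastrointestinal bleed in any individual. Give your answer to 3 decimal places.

PS ≈ 0.025

p₁ = P(outcome | exposed) = 32/764 = 0.041885
p₀ = P(outcome | unexposed) = 9/526 = 0.01711
Under exogeneity and monotonicity, PS = (p₁ − p₀) / (1 − p₀).
PS = (0.041885 − 0.01711) / (1 − 0.01711) = 0.024775 / 0.98289 ≈ 0.0252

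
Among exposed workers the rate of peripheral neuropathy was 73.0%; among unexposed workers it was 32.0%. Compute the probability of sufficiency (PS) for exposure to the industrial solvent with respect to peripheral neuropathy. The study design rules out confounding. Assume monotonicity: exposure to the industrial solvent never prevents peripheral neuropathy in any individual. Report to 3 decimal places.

PS ≈ 0.603

p₁ = 0.73, p₀ = 0.32.
Under exogeneity and monotonicity, PS = (p₁ − p₀) / (1 − p₀).
PS = (0.73 − 0.32) / (1 − 0.32) = 0.41 / 0.68 ≈ 0.6029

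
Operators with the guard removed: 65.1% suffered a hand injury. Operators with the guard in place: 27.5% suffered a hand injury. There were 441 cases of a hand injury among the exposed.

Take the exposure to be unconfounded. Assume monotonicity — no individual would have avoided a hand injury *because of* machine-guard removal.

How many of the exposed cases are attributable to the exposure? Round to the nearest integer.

about 255 cases

p₁ = 0.651, p₀ = 0.275.
PN = (p₁ − p₀)/p₁ = (0.651 − 0.275) / 0.651 ≈ 0.57757.
Attributable cases ≈ PN × (exposed cases) = 0.57757 × 441 ≈ 254.71.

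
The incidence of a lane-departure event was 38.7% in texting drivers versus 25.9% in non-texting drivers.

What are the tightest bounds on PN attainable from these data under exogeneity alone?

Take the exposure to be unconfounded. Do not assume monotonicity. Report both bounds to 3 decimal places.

0.331 ≤ PN ≤ 1.000

p₁ = 0.387, p₀ = 0.259.
Under exogeneity alone the bounds on PN are max{0,(p₁−p₀)/p₁} ≤ PN ≤ min{1,(1−p₀)/p₁}.
  lower = (p₁ − p₀)/p₁ = 0.128 / 0.387 ≈ 0.3307
  upper = min{1, (1 − p₀)/p₁} = 0.741 / 0.387 ≈ 1.9147 → capped at 1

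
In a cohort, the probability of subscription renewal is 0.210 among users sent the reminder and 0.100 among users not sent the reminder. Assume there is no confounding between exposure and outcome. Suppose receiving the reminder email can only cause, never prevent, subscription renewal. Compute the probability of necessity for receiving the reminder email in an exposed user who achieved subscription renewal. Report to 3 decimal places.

Let p₁ = 0.21, p₀ = 0.1.
Under exogeneity and monotonicity, PN = (p₁ − p₀) / p₁.
PN = (0.21 − 0.1) / 0.21 = 0.11 / 0.21 ≈ 0.5238

PN ≈ 0.524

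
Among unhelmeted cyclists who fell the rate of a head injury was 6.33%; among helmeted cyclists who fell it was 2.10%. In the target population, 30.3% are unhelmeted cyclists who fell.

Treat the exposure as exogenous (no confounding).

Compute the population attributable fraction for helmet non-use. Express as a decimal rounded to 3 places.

PAF ≈ 0.379

p₁ = 0.0633, p₀ = 0.021.
Overall risk P(Y=1) = π·p₁ + (1−π)·p₀ = 0.303×0.0633 + 0.697×0.021 = 0.033817.
Under exogeneity, PAF = [P(Y=1) − p₀] / P(Y=1).
PAF = (0.033817 − 0.021) / 0.033817 ≈ 0.3790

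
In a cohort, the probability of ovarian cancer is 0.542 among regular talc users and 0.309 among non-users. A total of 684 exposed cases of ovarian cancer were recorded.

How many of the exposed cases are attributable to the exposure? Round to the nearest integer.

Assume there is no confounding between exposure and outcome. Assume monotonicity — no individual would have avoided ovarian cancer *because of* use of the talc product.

about 294 cases

Let p₁ = 0.542, p₀ = 0.309.
PN = (p₁ − p₀)/p₁ = (0.542 − 0.309) / 0.542 ≈ 0.42989.
Attributable cases ≈ PN × (exposed cases) = 0.42989 × 684 ≈ 294.04.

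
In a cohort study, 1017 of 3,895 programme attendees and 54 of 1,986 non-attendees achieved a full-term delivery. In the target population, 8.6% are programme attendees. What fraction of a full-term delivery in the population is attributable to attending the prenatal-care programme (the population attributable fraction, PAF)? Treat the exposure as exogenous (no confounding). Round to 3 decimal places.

p₁ = P(outcome | exposed) = 1017/3895 = 0.2611
p₀ = P(outcome | unexposed) = 54/1986 = 0.02719
Overall risk P(Y=1) = π·p₁ + (1−π)·p₀ = 0.086×0.2611 + 0.914×0.02719 = 0.047307.
Under exogeneity, PAF = [P(Y=1) − p₀] / P(Y=1).
PAF = (0.047307 − 0.02719) / 0.047307 ≈ 0.4252

PAF ≈ 0.425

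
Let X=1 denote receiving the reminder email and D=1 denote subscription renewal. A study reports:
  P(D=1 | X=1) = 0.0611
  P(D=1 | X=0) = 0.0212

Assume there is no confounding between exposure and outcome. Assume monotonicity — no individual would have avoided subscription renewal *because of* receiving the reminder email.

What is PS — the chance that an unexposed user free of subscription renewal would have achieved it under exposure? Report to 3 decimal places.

Let p₁ = 0.0611, p₀ = 0.0212.
Under exogeneity and monotonicity, PS = (p₁ − p₀) / (1 − p₀).
PS = (0.0611 − 0.0212) / (1 − 0.0212) = 0.0399 / 0.9788 ≈ 0.0408

PS ≈ 0.041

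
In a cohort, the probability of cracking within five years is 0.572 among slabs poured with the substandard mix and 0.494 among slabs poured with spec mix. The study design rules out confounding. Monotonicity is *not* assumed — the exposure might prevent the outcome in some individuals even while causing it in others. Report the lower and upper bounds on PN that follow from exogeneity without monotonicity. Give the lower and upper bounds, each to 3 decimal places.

0.136 ≤ PN ≤ 0.885

Let p₁ = 0.572, p₀ = 0.494.
Under exogeneity alone the bounds on PN are max{0,(p₁−p₀)/p₁} ≤ PN ≤ min{1,(1−p₀)/p₁}.
  lower = (p₁ − p₀)/p₁ = 0.078 / 0.572 ≈ 0.1364
  upper = min{1, (1 − p₀)/p₁} = 0.506 / 0.572 ≈ 0.8846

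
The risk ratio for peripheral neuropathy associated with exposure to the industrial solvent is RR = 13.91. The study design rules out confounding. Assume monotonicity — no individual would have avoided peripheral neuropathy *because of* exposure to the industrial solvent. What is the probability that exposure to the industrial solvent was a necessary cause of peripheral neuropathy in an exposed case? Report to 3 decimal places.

Under exogeneity and monotonicity, PN = (RR − 1) / RR = 1 − 1/RR.
PN = (13.91 − 1) / 13.91 = 12.91 / 13.91 ≈ 0.9281

PN ≈ 0.928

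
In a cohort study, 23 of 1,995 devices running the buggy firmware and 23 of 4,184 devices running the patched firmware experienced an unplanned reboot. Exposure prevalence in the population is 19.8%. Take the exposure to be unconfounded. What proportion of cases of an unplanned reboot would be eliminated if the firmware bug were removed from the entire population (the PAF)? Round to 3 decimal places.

PAF ≈ 0.178

p₁ = P(outcome | exposed) = 23/1995 = 0.011529
p₀ = P(outcome | unexposed) = 23/4184 = 0.0054971
Overall risk P(Y=1) = π·p₁ + (1−π)·p₀ = 0.198×0.011529 + 0.802×0.0054971 = 0.0066914.
Under exogeneity, PAF = [P(Y=1) − p₀] / P(Y=1).
PAF = (0.0066914 − 0.0054971) / 0.0066914 ≈ 0.1785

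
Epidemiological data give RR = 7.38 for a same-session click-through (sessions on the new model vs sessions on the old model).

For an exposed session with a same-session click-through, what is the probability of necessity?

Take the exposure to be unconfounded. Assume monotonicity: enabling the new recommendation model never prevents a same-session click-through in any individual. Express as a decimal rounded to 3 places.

PN ≈ 0.864

Under exogeneity and monotonicity, PN = (RR − 1) / RR = 1 − 1/RR.
PN = (7.38 − 1) / 7.38 = 6.38 / 7.38 ≈ 0.8645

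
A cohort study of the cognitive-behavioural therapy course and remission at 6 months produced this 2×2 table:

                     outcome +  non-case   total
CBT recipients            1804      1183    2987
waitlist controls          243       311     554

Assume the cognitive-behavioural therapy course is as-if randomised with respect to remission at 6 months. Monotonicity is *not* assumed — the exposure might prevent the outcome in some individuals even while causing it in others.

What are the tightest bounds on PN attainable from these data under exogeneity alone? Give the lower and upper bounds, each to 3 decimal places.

p₁ = P(outcome | exposed) = 1804/2987 = 0.60395
p₀ = P(outcome | unexposed) = 243/554 = 0.43863
Under exogeneity alone the bounds on PN are max{0,(p₁−p₀)/p₁} ≤ PN ≤ min{1,(1−p₀)/p₁}.
  lower = (p₁ − p₀)/p₁ = 0.16532 / 0.60395 ≈ 0.2737
  upper = min{1, (1 − p₀)/p₁} = 0.56137 / 0.60395 ≈ 0.9295

0.274 ≤ PN ≤ 0.929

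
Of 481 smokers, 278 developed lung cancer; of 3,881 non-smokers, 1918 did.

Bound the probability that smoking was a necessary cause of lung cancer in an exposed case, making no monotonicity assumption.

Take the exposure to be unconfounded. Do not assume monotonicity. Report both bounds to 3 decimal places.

0.145 ≤ PN ≤ 0.875

p₁ = P(outcome | exposed) = 278/481 = 0.57796
p₀ = P(outcome | unexposed) = 1918/3881 = 0.4942
Under exogeneity alone the bounds on PN are max{0,(p₁−p₀)/p₁} ≤ PN ≤ min{1,(1−p₀)/p₁}.
  lower = (p₁ − p₀)/p₁ = 0.08376 / 0.57796 ≈ 0.1449
  upper = min{1, (1 − p₀)/p₁} = 0.5058 / 0.57796 ≈ 0.8751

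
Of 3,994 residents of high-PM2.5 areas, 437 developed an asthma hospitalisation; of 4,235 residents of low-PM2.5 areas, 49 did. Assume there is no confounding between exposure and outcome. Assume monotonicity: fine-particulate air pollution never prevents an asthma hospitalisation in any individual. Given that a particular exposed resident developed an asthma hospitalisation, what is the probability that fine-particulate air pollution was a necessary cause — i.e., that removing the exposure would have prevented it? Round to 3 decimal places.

p₁ = P(outcome | exposed) = 437/3994 = 0.10941
p₀ = P(outcome | unexposed) = 49/4235 = 0.01157
Under exogeneity and monotonicity, PN = (p₁ − p₀) / p₁.
PN = (0.10941 − 0.01157) / 0.10941 = 0.097844 / 0.10941 ≈ 0.8943

PN ≈ 0.894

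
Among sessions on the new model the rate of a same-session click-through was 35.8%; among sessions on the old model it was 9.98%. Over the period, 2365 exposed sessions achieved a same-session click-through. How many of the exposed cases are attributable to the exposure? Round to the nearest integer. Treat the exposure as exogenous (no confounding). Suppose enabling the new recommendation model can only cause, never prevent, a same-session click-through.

about 1706 cases

p₁ = 0.358, p₀ = 0.0998.
PN = (p₁ − p₀)/p₁ = (0.358 − 0.0998) / 0.358 ≈ 0.72123.
Attributable cases ≈ PN × (exposed cases) = 0.72123 × 2365 ≈ 1705.71.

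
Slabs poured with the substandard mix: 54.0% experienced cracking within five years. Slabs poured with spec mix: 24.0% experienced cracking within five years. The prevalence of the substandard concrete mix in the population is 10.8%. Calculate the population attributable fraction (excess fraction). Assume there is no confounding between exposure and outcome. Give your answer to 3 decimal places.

PAF ≈ 0.119

p₁ = 0.54, p₀ = 0.24.
Overall risk P(Y=1) = π·p₁ + (1−π)·p₀ = 0.108×0.54 + 0.892×0.24 = 0.2724.
Under exogeneity, PAF = [P(Y=1) − p₀] / P(Y=1).
PAF = (0.2724 − 0.24) / 0.2724 ≈ 0.1189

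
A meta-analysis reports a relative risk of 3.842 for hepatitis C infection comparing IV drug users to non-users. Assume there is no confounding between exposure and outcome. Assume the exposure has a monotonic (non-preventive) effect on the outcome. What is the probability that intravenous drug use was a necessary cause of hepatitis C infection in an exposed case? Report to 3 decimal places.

PN ≈ 0.740

Under exogeneity and monotonicity, PN = (RR − 1) / RR = 1 − 1/RR.
PN = (3.842 − 1) / 3.842 = 2.842 / 3.842 ≈ 0.7397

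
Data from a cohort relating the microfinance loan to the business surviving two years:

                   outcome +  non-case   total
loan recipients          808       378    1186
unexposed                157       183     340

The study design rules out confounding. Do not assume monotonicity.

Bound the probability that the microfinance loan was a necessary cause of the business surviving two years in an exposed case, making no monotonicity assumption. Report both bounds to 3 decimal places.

0.322 ≤ PN ≤ 0.790

p₁ = P(outcome | exposed) = 808/1186 = 0.68128
p₀ = P(outcome | unexposed) = 157/340 = 0.46176
Under exogeneity alone the bounds on PN are max{0,(p₁−p₀)/p₁} ≤ PN ≤ min{1,(1−p₀)/p₁}.
  lower = (p₁ − p₀)/p₁ = 0.21952 / 0.68128 ≈ 0.3222
  upper = min{1, (1 − p₀)/p₁} = 0.53824 / 0.68128 ≈ 0.7900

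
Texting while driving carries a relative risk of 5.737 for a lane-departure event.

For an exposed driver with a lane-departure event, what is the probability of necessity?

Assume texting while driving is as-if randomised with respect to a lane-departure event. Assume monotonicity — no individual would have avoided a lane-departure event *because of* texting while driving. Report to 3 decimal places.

Under exogeneity and monotonicity, PN = (RR − 1) / RR = 1 − 1/RR.
PN = (5.737 − 1) / 5.737 = 4.737 / 5.737 ≈ 0.8257

PN ≈ 0.826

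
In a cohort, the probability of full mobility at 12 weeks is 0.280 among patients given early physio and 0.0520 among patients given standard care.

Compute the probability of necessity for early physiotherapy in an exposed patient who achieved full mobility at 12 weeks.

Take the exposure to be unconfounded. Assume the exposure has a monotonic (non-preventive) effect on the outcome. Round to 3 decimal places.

PN ≈ 0.814

Let p₁ = 0.28, p₀ = 0.052.
Under exogeneity and monotonicity, PN = (p₁ − p₀) / p₁.
PN = (0.28 − 0.052) / 0.28 = 0.228 / 0.28 ≈ 0.8143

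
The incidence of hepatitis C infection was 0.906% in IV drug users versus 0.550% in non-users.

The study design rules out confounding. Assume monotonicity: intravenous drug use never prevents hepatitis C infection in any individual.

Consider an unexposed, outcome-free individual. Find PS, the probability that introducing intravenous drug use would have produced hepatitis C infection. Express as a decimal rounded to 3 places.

PS ≈ 0.004

p₁ = 0.00906, p₀ = 0.0055.
Under exogeneity and monotonicity, PS = (p₁ − p₀) / (1 − p₀).
PS = (0.00906 − 0.0055) / (1 − 0.0055) = 0.00356 / 0.9945 ≈ 0.0036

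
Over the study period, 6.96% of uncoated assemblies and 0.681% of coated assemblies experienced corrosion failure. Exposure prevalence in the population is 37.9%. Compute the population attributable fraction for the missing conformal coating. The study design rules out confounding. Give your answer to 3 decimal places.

PAF ≈ 0.778

p₁ = 0.0696, p₀ = 0.00681.
Overall risk P(Y=1) = π·p₁ + (1−π)·p₀ = 0.379×0.0696 + 0.621×0.00681 = 0.030607.
Under exogeneity, PAF = [P(Y=1) − p₀] / P(Y=1).
PAF = (0.030607 − 0.00681) / 0.030607 ≈ 0.7775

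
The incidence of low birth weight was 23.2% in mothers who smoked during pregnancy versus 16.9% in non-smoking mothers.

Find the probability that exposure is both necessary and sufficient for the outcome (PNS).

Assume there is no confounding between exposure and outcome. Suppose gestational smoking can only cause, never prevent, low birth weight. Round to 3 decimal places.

p₁ = 0.232, p₀ = 0.169.
Under exogeneity and monotonicity, PNS = p₁ − p₀.
PNS = 0.232 − 0.169 = 0.063

PNS ≈ 0.063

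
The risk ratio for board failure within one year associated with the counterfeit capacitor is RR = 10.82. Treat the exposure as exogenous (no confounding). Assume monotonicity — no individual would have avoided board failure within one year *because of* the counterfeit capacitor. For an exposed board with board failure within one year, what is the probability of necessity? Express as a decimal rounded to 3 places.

Under exogeneity and monotonicity, PN = (RR − 1) / RR = 1 − 1/RR.
PN = (10.82 − 1) / 10.82 = 9.82 / 10.82 ≈ 0.9076

PN ≈ 0.908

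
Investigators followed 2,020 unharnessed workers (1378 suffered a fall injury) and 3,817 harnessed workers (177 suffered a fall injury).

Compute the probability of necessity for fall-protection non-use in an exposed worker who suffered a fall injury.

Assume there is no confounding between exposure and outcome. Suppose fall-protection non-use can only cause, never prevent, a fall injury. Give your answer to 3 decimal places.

PN ≈ 0.932

p₁ = P(outcome | exposed) = 1378/2020 = 0.68218
p₀ = P(outcome | unexposed) = 177/3817 = 0.046371
Under exogeneity and monotonicity, PN = (p₁ − p₀) / p₁.
PN = (0.68218 − 0.046371) / 0.68218 = 0.63581 / 0.68218 ≈ 0.9320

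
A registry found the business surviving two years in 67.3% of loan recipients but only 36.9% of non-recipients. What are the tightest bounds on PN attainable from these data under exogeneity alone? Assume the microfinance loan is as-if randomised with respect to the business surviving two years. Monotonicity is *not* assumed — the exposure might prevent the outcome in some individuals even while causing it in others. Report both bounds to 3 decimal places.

0.452 ≤ PN ≤ 0.938

p₁ = 0.673, p₀ = 0.369.
Under exogeneity alone the bounds on PN are max{0,(p₁−p₀)/p₁} ≤ PN ≤ min{1,(1−p₀)/p₁}.
  lower = (p₁ − p₀)/p₁ = 0.304 / 0.673 ≈ 0.4517
  upper = min{1, (1 − p₀)/p₁} = 0.631 / 0.673 ≈ 0.9376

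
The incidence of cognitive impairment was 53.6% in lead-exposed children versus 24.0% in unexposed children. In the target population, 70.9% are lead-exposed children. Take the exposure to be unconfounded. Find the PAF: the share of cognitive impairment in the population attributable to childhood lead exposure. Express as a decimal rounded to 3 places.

p₁ = 0.536, p₀ = 0.24.
Overall risk P(Y=1) = π·p₁ + (1−π)·p₀ = 0.709×0.536 + 0.291×0.24 = 0.44986.
Under exogeneity, PAF = [P(Y=1) − p₀] / P(Y=1).
PAF = (0.44986 − 0.24) / 0.44986 ≈ 0.4665

PAF ≈ 0.467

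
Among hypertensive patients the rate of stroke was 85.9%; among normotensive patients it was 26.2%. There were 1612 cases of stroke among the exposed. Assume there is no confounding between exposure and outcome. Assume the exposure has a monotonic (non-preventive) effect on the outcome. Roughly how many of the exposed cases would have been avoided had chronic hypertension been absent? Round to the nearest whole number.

p₁ = 0.859, p₀ = 0.262.
PN = (p₁ − p₀)/p₁ = (0.859 − 0.262) / 0.859 ≈ 0.69499.
Attributable cases ≈ PN × (exposed cases) = 0.69499 × 1612 ≈ 1120.33.

about 1120 cases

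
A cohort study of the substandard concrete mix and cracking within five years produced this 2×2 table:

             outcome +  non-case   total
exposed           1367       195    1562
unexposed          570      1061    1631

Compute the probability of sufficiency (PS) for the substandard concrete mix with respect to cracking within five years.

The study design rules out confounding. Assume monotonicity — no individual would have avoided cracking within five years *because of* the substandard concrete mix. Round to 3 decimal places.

p₁ = P(outcome | exposed) = 1367/1562 = 0.87516
p₀ = P(outcome | unexposed) = 570/1631 = 0.34948
Under exogeneity and monotonicity, PS = (p₁ − p₀) / (1 − p₀).
PS = (0.87516 − 0.34948) / (1 − 0.34948) = 0.52568 / 0.65052 ≈ 0.8081

PS ≈ 0.808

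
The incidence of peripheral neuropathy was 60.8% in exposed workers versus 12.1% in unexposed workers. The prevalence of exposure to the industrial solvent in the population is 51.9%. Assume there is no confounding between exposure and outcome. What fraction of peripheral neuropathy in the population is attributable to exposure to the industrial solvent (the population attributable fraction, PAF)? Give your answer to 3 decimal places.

p₁ = 0.608, p₀ = 0.121.
Overall risk P(Y=1) = π·p₁ + (1−π)·p₀ = 0.519×0.608 + 0.481×0.121 = 0.37375.
Under exogeneity, PAF = [P(Y=1) − p₀] / P(Y=1).
PAF = (0.37375 − 0.121) / 0.37375 ≈ 0.6763

PAF ≈ 0.676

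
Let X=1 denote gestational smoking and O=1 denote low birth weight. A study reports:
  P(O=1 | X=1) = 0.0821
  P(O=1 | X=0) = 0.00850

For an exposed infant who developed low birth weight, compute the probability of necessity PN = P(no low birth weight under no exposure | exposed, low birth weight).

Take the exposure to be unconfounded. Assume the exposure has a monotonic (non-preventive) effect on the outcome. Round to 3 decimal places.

PN ≈ 0.896

Let p₁ = 0.0821, p₀ = 0.0085.
Under exogeneity and monotonicity, PN = (p₁ − p₀) / p₁.
PN = (0.0821 − 0.0085) / 0.0821 = 0.0736 / 0.0821 ≈ 0.8965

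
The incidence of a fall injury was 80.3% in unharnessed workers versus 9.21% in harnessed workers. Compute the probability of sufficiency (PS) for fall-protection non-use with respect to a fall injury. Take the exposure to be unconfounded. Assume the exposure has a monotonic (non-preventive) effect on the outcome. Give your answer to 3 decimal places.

PS ≈ 0.783

p₁ = 0.803, p₀ = 0.0921.
Under exogeneity and monotonicity, PS = (p₁ − p₀) / (1 − p₀).
PS = (0.803 − 0.0921) / (1 − 0.0921) = 0.7109 / 0.9079 ≈ 0.7830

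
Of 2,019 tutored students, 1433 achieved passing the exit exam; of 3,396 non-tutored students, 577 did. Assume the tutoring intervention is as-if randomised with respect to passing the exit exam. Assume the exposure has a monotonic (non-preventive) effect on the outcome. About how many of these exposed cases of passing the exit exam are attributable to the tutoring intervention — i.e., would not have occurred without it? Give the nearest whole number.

about 1090 cases

p₁ = P(outcome | exposed) = 1433/2019 = 0.70976
p₀ = P(outcome | unexposed) = 577/3396 = 0.16991
PN = (p₁ − p₀)/p₁ = (0.70976 − 0.16991) / 0.70976 ≈ 0.76061.
Attributable cases ≈ PN × (exposed cases) = 0.76061 × 1433 ≈ 1089.96.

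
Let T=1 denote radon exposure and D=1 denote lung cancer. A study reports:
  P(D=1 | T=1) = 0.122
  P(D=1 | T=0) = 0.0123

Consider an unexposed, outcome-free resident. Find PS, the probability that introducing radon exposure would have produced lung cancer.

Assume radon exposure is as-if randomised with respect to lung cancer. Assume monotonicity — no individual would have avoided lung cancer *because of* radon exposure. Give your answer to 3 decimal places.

Let p₁ = 0.122, p₀ = 0.0123.
Under exogeneity and monotonicity, PS = (p₁ − p₀) / (1 − p₀).
PS = (0.122 − 0.0123) / (1 − 0.0123) = 0.1097 / 0.9877 ≈ 0.1111

PS ≈ 0.111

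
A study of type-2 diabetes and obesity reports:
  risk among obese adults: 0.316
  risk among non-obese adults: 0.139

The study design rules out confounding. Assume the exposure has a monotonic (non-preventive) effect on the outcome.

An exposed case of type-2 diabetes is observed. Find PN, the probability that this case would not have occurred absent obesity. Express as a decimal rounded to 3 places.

PN ≈ 0.560

Let p₁ = 0.316, p₀ = 0.139.
Under exogeneity and monotonicity, PN = (p₁ − p₀) / p₁.
PN = (0.316 − 0.139) / 0.316 = 0.177 / 0.316 ≈ 0.5601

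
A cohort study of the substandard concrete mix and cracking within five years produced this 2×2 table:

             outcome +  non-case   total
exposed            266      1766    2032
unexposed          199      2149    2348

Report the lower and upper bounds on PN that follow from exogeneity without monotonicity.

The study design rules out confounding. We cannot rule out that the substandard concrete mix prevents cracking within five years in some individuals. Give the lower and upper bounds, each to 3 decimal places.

p₁ = P(outcome | exposed) = 266/2032 = 0.13091
p₀ = P(outcome | unexposed) = 199/2348 = 0.084753
Under exogeneity alone the bounds on PN are max{0,(p₁−p₀)/p₁} ≤ PN ≤ min{1,(1−p₀)/p₁}.
  lower = (p₁ − p₀)/p₁ = 0.046153 / 0.13091 ≈ 0.3526
  upper = min{1, (1 − p₀)/p₁} = 0.91525 / 0.13091 ≈ 6.9917 → capped at 1

0.353 ≤ PN ≤ 1.000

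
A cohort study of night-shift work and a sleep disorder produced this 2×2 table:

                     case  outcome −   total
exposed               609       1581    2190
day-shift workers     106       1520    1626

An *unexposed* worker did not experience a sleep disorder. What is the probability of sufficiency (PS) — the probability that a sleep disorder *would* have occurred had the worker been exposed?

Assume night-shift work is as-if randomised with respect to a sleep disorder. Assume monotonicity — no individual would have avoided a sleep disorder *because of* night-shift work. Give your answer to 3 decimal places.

p₁ = P(outcome | exposed) = 609/2190 = 0.27808
p₀ = P(outcome | unexposed) = 106/1626 = 0.065191
Under exogeneity and monotonicity, PS = (p₁ − p₀)/(1 − p₀).
PS = (0.27808 − 0.065191) / 0.93481 ≈ 0.2277

PS ≈ 0.228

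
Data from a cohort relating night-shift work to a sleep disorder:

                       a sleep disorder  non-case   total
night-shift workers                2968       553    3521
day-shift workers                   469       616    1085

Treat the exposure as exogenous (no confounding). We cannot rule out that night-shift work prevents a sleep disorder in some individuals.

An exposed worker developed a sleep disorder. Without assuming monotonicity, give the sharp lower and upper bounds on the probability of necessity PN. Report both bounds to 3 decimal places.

0.487 ≤ PN ≤ 0.674

p₁ = P(outcome | exposed) = 2968/3521 = 0.84294
p₀ = P(outcome | unexposed) = 469/1085 = 0.43226
Under exogeneity alone the bounds on PN are max{0,(p₁−p₀)/p₁} ≤ PN ≤ min{1,(1−p₀)/p₁}.
  lower = (p₁ − p₀)/p₁ = 0.41068 / 0.84294 ≈ 0.4872
  upper = min{1, (1 − p₀)/p₁} = 0.56774 / 0.84294 ≈ 0.6735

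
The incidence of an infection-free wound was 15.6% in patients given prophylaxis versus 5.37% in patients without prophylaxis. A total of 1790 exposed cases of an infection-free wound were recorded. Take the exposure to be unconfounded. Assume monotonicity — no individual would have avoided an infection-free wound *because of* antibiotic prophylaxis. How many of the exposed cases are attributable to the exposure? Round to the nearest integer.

p₁ = 0.156, p₀ = 0.0537.
PN = (p₁ − p₀)/p₁ = (0.156 − 0.0537) / 0.156 ≈ 0.65577.
Attributable cases ≈ PN × (exposed cases) = 0.65577 × 1790 ≈ 1173.83.

about 1174 cases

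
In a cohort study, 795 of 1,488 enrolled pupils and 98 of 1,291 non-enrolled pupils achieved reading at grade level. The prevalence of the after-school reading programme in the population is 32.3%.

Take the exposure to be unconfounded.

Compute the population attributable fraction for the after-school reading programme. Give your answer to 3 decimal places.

p₁ = P(outcome | exposed) = 795/1488 = 0.53427
p₀ = P(outcome | unexposed) = 98/1291 = 0.07591
Overall risk P(Y=1) = π·p₁ + (1−π)·p₀ = 0.323×0.53427 + 0.677×0.07591 = 0.22396.
Under exogeneity, PAF = [P(Y=1) − p₀] / P(Y=1).
PAF = (0.22396 − 0.07591) / 0.22396 ≈ 0.6611

PAF ≈ 0.661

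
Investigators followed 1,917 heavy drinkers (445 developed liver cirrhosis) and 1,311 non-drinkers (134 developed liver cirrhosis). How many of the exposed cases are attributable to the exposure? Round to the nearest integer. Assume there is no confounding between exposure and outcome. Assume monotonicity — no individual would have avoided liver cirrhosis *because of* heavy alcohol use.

p₁ = P(outcome | exposed) = 445/1917 = 0.23213
p₀ = P(outcome | unexposed) = 134/1311 = 0.10221
PN = (p₁ − p₀)/p₁ = (0.23213 − 0.10221) / 0.23213 ≈ 0.55968.
Attributable cases ≈ PN × (exposed cases) = 0.55968 × 445 ≈ 249.06.

about 249 cases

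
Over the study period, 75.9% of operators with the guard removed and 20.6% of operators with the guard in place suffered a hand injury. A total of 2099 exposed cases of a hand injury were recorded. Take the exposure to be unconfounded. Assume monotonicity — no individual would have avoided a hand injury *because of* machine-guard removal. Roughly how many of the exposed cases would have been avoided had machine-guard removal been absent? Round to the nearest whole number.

p₁ = 0.759, p₀ = 0.206.
PN = (p₁ − p₀)/p₁ = (0.759 − 0.206) / 0.759 ≈ 0.72859.
Attributable cases ≈ PN × (exposed cases) = 0.72859 × 2099 ≈ 1529.31.

about 1529 cases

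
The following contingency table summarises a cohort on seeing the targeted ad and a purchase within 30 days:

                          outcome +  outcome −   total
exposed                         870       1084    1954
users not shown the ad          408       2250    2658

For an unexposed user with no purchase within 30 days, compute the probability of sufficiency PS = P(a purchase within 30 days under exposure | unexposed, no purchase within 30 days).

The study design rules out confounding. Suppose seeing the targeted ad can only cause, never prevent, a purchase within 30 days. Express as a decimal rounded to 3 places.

p₁ = P(outcome | exposed) = 870/1954 = 0.44524
p₀ = P(outcome | unexposed) = 408/2658 = 0.1535
Under exogeneity and monotonicity, PS = (p₁ − p₀) / (1 − p₀).
PS = (0.44524 − 0.1535) / (1 − 0.1535) = 0.29174 / 0.8465 ≈ 0.3446

PS ≈ 0.345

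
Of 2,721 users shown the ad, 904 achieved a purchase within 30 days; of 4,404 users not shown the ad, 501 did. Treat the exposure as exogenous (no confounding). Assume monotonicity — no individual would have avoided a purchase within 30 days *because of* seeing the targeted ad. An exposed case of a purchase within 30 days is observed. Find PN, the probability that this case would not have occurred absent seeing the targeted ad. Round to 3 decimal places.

PN ≈ 0.658

p₁ = P(outcome | exposed) = 904/2721 = 0.33223
p₀ = P(outcome | unexposed) = 501/4404 = 0.11376
Under exogeneity and monotonicity, PN = (p₁ − p₀) / p₁.
PN = (0.33223 − 0.11376) / 0.33223 = 0.21847 / 0.33223 ≈ 0.6576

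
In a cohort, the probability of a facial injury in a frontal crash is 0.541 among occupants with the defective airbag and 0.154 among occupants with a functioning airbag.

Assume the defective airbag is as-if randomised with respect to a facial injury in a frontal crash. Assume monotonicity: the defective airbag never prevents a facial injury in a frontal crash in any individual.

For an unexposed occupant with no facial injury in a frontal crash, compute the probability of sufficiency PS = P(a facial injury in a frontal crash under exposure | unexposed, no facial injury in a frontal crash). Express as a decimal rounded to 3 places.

PS ≈ 0.457

Let p₁ = 0.541, p₀ = 0.154.
Under exogeneity and monotonicity, PS = (p₁ − p₀) / (1 − p₀).
PS = (0.541 − 0.154) / (1 − 0.154) = 0.387 / 0.846 ≈ 0.4574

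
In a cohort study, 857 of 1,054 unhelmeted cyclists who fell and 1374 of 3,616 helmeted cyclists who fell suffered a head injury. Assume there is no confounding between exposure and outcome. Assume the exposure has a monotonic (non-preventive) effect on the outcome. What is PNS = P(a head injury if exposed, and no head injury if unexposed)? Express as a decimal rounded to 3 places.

PNS ≈ 0.433

p₁ = P(outcome | exposed) = 857/1054 = 0.81309
p₀ = P(outcome | unexposed) = 1374/3616 = 0.37998
Under exogeneity and monotonicity, PNS = p₁ − p₀.
PNS = 0.81309 − 0.37998 = 0.43312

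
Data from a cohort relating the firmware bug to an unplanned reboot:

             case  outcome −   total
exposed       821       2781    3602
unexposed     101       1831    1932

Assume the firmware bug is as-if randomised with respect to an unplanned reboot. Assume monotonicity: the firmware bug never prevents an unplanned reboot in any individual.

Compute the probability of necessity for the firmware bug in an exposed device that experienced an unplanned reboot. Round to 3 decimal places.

p₁ = P(outcome | exposed) = 821/3602 = 0.22793
p₀ = P(outcome | unexposed) = 101/1932 = 0.052277
Under exogeneity and monotonicity, PN = (p₁ − p₀) / p₁.
PN = (0.22793 − 0.052277) / 0.22793 = 0.17565 / 0.22793 ≈ 0.7706

PN ≈ 0.771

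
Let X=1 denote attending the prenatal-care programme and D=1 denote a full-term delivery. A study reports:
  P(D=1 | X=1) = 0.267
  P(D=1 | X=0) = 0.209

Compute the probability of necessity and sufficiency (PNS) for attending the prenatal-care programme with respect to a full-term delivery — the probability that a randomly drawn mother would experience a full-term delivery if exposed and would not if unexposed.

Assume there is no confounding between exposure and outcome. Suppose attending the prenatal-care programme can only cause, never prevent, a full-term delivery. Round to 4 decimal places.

PNS ≈ 0.0580

Let p₁ = 0.267, p₀ = 0.209.
Under exogeneity and monotonicity, PNS = p₁ − p₀.
PNS = 0.267 − 0.209 = 0.058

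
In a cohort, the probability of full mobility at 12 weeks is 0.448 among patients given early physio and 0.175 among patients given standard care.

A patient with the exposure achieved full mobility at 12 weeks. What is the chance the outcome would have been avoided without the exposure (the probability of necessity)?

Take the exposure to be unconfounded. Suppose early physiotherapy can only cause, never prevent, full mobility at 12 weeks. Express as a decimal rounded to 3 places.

PN ≈ 0.609

Let p₁ = 0.448, p₀ = 0.175.
Under exogeneity and monotonicity, PN = (p₁ − p₀) / p₁.
PN = (0.448 − 0.175) / 0.448 = 0.273 / 0.448 ≈ 0.6094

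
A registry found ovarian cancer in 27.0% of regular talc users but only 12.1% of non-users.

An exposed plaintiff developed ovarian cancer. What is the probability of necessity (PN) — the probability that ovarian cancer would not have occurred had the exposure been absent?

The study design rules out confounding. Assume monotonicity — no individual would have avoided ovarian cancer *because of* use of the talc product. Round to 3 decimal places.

p₁ = 0.27, p₀ = 0.121.
Under exogeneity and monotonicity, PN = (p₁ − p₀) / p₁.
PN = (0.27 − 0.121) / 0.27 = 0.149 / 0.27 ≈ 0.5519

PN ≈ 0.552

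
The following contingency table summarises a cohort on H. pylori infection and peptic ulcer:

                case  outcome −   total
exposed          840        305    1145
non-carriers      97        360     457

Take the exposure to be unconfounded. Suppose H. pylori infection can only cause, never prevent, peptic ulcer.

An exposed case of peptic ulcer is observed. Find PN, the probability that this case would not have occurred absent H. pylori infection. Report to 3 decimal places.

p₁ = P(outcome | exposed) = 840/1145 = 0.73362
p₀ = P(outcome | unexposed) = 97/457 = 0.21225
Under exogeneity and monotonicity, PN = (p₁ − p₀)/p₁.
PN = (0.73362 − 0.21225) / 0.73362 ≈ 0.7107

PN ≈ 0.711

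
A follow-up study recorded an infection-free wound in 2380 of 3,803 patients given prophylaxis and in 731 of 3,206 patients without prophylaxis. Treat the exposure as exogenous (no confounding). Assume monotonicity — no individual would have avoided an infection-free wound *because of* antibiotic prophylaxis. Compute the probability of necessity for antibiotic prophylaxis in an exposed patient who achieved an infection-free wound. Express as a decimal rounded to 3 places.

PN ≈ 0.636

p₁ = P(outcome | exposed) = 2380/3803 = 0.62582
p₀ = P(outcome | unexposed) = 731/3206 = 0.22801
Under exogeneity and monotonicity, PN = (p₁ − p₀) / p₁.
PN = (0.62582 − 0.22801) / 0.62582 = 0.39781 / 0.62582 ≈ 0.6357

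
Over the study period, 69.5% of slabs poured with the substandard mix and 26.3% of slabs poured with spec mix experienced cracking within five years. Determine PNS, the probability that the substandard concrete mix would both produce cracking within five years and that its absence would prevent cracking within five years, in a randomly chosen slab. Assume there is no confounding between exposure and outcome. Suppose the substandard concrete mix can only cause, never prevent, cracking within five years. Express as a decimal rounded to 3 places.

p₁ = 0.695, p₀ = 0.263.
Under exogeneity and monotonicity, PNS = p₁ − p₀.
PNS = 0.695 − 0.263 = 0.432

PNS ≈ 0.432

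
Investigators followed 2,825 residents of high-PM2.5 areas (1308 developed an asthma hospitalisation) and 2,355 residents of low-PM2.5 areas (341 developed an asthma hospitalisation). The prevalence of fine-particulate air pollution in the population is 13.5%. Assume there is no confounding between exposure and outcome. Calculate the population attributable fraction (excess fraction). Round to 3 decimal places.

PAF ≈ 0.229

p₁ = P(outcome | exposed) = 1308/2825 = 0.46301
p₀ = P(outcome | unexposed) = 341/2355 = 0.1448
Overall risk P(Y=1) = π·p₁ + (1−π)·p₀ = 0.135×0.46301 + 0.865×0.1448 = 0.18776.
Under exogeneity, PAF = [P(Y=1) − p₀] / P(Y=1).
PAF = (0.18776 − 0.1448) / 0.18776 ≈ 0.2288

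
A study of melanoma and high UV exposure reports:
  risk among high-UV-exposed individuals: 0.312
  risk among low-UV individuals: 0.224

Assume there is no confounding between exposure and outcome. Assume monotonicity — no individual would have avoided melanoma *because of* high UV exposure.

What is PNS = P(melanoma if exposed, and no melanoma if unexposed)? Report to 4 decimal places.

Let p₁ = 0.312, p₀ = 0.224.
Under exogeneity and monotonicity, PNS = p₁ − p₀.
PNS = 0.312 − 0.224 = 0.088

PNS ≈ 0.0880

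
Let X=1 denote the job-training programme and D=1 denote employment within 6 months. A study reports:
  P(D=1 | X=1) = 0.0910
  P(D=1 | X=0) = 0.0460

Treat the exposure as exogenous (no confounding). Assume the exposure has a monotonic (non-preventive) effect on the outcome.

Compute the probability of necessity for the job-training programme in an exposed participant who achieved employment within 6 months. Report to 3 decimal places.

PN ≈ 0.495

Let p₁ = 0.091, p₀ = 0.046.
Under exogeneity and monotonicity, PN = (p₁ − p₀) / p₁.
PN = (0.091 − 0.046) / 0.091 = 0.045 / 0.091 ≈ 0.4945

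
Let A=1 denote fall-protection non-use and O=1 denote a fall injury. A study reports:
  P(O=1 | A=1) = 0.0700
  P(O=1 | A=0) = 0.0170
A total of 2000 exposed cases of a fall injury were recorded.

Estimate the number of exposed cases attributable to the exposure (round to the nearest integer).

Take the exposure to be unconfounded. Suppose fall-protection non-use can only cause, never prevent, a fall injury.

Let p₁ = 0.07, p₀ = 0.017.
PN = (p₁ − p₀)/p₁ = (0.07 − 0.017) / 0.07 ≈ 0.75714.
Attributable cases ≈ PN × (exposed cases) = 0.75714 × 2000 ≈ 1514.29.

about 1514 cases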